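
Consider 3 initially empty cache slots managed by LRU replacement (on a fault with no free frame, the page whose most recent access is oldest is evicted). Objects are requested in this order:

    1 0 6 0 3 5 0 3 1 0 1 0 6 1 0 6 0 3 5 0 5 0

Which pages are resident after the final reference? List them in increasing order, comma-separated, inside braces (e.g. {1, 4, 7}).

{0, 3, 5}

1 → fault, frames {1}
0 → fault, frames {1,0}
6 → fault, frames {1,0,6}
0 → hit
3 → fault, evict 1, frames {6,0,3}
5 → fault, evict 6, frames {0,3,5}
0 → hit
3 → hit
1 → fault, evict 5, frames {0,3,1}
0 → hit
1 → hit
0 → hit
6 → fault, evict 3, frames {1,0,6}
1 → hit
0 → hit
6 → hit
0 → hit
3 → fault, evict 1, frames {6,0,3}
5 → fault, evict 6, frames {0,3,5}
0 → hit
5 → hit
0 → hit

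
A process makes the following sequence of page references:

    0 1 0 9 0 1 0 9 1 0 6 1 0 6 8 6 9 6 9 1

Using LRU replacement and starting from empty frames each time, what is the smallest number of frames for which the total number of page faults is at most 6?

f=1: 20 faults
f=2: 14 faults
f=3: 7 faults
f=4: 7 faults
f=5: 5 faults
Smallest f with faults ≤ 6 is 5.

5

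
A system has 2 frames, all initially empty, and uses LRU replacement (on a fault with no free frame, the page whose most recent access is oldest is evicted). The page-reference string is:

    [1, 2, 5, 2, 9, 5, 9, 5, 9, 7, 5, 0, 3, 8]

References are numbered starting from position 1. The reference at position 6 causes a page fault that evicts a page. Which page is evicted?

2

pos 1: 1: miss, frames [1]
pos 2: 2: miss, frames [1, 2]
pos 3: 5: miss, evict 1, frames [2, 5]
pos 4: 2: hit
pos 5: 9: miss, evict 5, frames [2, 9]
pos 6: 5: miss, evict 2, frames [9, 5]
At position 6, page 2 is evicted.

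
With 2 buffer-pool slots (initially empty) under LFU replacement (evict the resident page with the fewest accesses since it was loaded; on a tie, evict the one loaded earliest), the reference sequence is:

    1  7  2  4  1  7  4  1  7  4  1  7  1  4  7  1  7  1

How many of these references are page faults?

1 → miss, frames (1)
7 → miss, frames (1 7)
2 → miss, evict 1, frames (7 2)
4 → miss, evict 7, frames (2 4)
1 → miss, evict 2, frames (4 1)
7 → miss, evict 4, frames (1 7)
4 → miss, evict 1, frames (7 4)
1 → miss, evict 7, frames (4 1)
7 → miss, evict 4, frames (1 7)
4 → miss, evict 1, frames (7 4)
1 → miss, evict 7, frames (4 1)
7 → miss, evict 4, frames (1 7)
1 → hit
4 → miss, evict 7, frames (1 4)
7 → miss, evict 4, frames (1 7)
1 → hit
7 → hit
1 → hit
Page faults: 14.

14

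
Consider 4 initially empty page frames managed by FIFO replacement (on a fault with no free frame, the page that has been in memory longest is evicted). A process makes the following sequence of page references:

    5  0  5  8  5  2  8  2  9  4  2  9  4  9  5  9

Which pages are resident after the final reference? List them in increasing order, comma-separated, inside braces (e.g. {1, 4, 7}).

5 -> fault, frames {5}
0 -> fault, frames {5,0}
5 -> hit
8 -> fault, frames {5,0,8}
5 -> hit
2 -> fault, frames {5,0,8,2}
8 -> hit
2 -> hit
9 -> fault, evict 5, frames {0,8,2,9}
4 -> fault, evict 0, frames {8,2,9,4}
2 -> hit
9 -> hit
4 -> hit
9 -> hit
5 -> fault, evict 8, frames {2,9,4,5}
9 -> hit

{2, 4, 5, 9}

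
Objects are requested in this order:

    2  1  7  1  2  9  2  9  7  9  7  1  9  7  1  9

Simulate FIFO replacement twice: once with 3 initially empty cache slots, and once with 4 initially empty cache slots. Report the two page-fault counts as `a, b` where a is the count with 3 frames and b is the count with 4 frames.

3 frames: F F F . . F F . . . . F . F . F → 8 faults.
4 frames: F F F . . F . . . . . . . . . . → 4 faults.
4 < 8: adding a frame reduced faults, as is typical.

8, 4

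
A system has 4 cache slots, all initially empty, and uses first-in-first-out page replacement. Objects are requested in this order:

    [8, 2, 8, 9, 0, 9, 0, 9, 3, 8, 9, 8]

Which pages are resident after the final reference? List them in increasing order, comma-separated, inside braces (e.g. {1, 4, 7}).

{0, 3, 8, 9}

8 -> miss, frames [8]
2 -> miss, frames [8, 2]
8 -> hit
9 -> miss, frames [8, 2, 9]
0 -> miss, frames [8, 2, 9, 0]
9 -> hit
0 -> hit
9 -> hit
3 -> miss, evict 8, frames [2, 9, 0, 3]
8 -> miss, evict 2, frames [9, 0, 3, 8]
9 -> hit
8 -> hit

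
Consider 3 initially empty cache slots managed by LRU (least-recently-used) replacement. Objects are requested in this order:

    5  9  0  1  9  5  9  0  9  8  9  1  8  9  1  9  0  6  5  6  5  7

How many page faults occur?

12

5 → fault, frames {5}
9 → fault, frames {5,9}
0 → fault, frames {5,9,0}
1 → fault, evict 5, frames {9,0,1}
9 → hit
5 → fault, evict 0, frames {1,9,5}
9 → hit
0 → fault, evict 1, frames {5,9,0}
9 → hit
8 → fault, evict 5, frames {0,9,8}
9 → hit
1 → fault, evict 0, frames {8,9,1}
8 → hit
9 → hit
1 → hit
9 → hit
0 → fault, evict 8, frames {1,9,0}
6 → fault, evict 1, frames {9,0,6}
5 → fault, evict 9, frames {0,6,5}
6 → hit
5 → hit
7 → fault, evict 0, frames {6,5,7}
Page faults: 12.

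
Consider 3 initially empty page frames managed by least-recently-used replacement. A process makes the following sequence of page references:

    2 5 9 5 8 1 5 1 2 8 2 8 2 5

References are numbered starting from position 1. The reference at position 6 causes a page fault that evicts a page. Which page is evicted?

9

pos 1: 2 -> miss, frames (2)
pos 2: 5 -> miss, frames (2 5)
pos 3: 9 -> miss, frames (2 5 9)
pos 4: 5 -> hit
pos 5: 8 -> miss, evict 2, frames (9 5 8)
pos 6: 1 -> miss, evict 9, frames (5 8 1)
At position 6, page 9 is evicted.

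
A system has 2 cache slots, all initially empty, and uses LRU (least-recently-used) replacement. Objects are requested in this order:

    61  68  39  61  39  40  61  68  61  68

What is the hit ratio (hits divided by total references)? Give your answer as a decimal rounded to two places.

0.30

61 → fault, frames (61)
68 → fault, frames (61 68)
39 → fault, evict 61, frames (68 39)
61 → fault, evict 68, frames (39 61)
39 → hit
40 → fault, evict 61, frames (39 40)
61 → fault, evict 39, frames (40 61)
68 → fault, evict 40, frames (61 68)
61 → hit
68 → hit
Hits: 3 of 10 references → 3/10 = 0.3000.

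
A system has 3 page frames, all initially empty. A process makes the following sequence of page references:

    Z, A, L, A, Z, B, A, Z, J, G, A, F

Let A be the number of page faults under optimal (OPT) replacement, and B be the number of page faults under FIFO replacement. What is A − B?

Under OPT: F F F . . F . . F F . F → 7 faults.
Under FIFO: F F F . . F . F F F F F → 9 faults.
A − B = 7 − 9 = -2.

-2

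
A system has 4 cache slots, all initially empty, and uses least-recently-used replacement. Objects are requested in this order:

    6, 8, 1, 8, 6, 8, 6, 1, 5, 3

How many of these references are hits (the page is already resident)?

5

6: fault, frames (6)
8: fault, frames (6 8)
1: fault, frames (6 8 1)
8: hit
6: hit
8: hit
6: hit
1: hit
5: fault, frames (8 6 1 5)
3: fault, evict 8, frames (6 1 5 3)
Hits: 5.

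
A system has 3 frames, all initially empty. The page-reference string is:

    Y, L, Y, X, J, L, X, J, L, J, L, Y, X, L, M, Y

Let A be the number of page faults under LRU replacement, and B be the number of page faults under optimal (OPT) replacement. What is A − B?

3

Under LRU: F F . F F F . . . . . F F . F F → 9 faults.
Under OPT: F F . F F . . . . . . F . . F . → 6 faults.
A − B = 9 − 6 = 3.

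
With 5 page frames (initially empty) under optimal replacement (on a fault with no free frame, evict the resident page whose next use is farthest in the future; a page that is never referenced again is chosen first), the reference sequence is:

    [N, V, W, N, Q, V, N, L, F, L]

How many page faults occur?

6

N -> fault, frames [N]
V -> fault, frames [N, V]
W -> fault, frames [N, V, W]
N -> hit
Q -> fault, frames [N, V, W, Q]
V -> hit
N -> hit
L -> fault, frames [N, V, W, Q, L]
F -> fault, evict Q, frames [N, V, W, L, F]
L -> hit
Page faults: 6.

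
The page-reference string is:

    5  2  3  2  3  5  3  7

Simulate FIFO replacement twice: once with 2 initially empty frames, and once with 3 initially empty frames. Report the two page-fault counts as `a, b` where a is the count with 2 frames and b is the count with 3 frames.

2 frames: F F F . . F . F → 5 faults.
3 frames: F F F . . . . F → 4 faults.
4 < 5: adding a frame reduced faults, as is typical.

5, 4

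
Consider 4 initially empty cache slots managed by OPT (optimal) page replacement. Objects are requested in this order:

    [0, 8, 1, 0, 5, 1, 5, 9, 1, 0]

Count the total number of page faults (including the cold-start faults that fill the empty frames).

0 → fault, frames {0}
8 → fault, frames {0,8}
1 → fault, frames {0,8,1}
0 → hit
5 → fault, frames {0,8,1,5}
1 → hit
5 → hit
9 → fault, evict 5, frames {0,8,1,9}
1 → hit
0 → hit
Page faults: 5.

5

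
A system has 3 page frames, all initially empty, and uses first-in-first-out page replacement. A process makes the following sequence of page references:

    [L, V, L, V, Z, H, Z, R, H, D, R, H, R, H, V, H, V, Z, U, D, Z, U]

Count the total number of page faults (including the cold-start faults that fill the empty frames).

L -> fault, frames [L]
V -> fault, frames [L, V]
L -> hit
V -> hit
Z -> fault, frames [L, V, Z]
H -> fault, evict L, frames [V, Z, H]
Z -> hit
R -> fault, evict V, frames [Z, H, R]
H -> hit
D -> fault, evict Z, frames [H, R, D]
R -> hit
H -> hit
R -> hit
H -> hit
V -> fault, evict H, frames [R, D, V]
H -> fault, evict R, frames [D, V, H]
V -> hit
Z -> fault, evict D, frames [V, H, Z]
U -> fault, evict V, frames [H, Z, U]
D -> fault, evict H, frames [Z, U, D]
Z -> hit
U -> hit
Page faults: 11.

11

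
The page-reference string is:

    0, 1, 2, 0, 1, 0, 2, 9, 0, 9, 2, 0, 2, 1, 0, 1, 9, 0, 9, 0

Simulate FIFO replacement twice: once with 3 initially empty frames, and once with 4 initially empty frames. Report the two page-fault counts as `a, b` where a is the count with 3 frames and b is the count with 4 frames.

6, 4

3 frames: F F F . . . . F F . . . . F . . . . . . → 6 faults.
4 frames: F F F . . . . F . . . . . . . . . . . . → 4 faults.
4 < 6: adding a frame reduced faults, as is typical.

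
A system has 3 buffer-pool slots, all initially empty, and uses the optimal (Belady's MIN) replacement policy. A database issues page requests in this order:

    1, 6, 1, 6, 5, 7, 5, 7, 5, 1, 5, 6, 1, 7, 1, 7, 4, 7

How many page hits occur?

12

1 -> fault, frames {1}
6 -> fault, frames {1,6}
1 -> hit
6 -> hit
5 -> fault, frames {1,6,5}
7 -> fault, evict 6, frames {1,5,7}
5 -> hit
7 -> hit
5 -> hit
1 -> hit
5 -> hit
6 -> fault, evict 5, frames {1,7,6}
1 -> hit
7 -> hit
1 -> hit
7 -> hit
4 -> fault, evict 6, frames {1,7,4}
7 -> hit
Hits: 12.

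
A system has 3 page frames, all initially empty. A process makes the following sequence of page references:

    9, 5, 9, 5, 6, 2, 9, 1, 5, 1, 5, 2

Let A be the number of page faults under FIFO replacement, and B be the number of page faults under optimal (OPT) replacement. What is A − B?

Under FIFO: F F . . F F F F F . . F → 8 faults.
Under OPT: F F . . F F . F . . . . → 5 faults.
A − B = 8 − 5 = 3.

3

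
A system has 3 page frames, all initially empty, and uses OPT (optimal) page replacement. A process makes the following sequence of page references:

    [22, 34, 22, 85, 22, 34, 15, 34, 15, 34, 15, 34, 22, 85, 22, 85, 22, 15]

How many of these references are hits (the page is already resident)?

13

22 -> miss, frames [22]
34 -> miss, frames [22, 34]
22 -> hit
85 -> miss, frames [22, 34, 85]
22 -> hit
34 -> hit
15 -> miss, evict 85, frames [22, 34, 15]
34 -> hit
15 -> hit
34 -> hit
15 -> hit
34 -> hit
22 -> hit
85 -> miss, evict 34, frames [22, 15, 85]
22 -> hit
85 -> hit
22 -> hit
15 -> hit
Hits: 13.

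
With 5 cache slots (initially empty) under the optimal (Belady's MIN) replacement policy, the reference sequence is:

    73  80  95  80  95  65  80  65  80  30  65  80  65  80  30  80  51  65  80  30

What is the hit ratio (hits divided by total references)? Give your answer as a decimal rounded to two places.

0.70

73 → fault, frames (73)
80 → fault, frames (73 80)
95 → fault, frames (73 80 95)
80 → hit
95 → hit
65 → fault, frames (73 80 95 65)
80 → hit
65 → hit
80 → hit
30 → fault, frames (73 80 95 65 30)
65 → hit
80 → hit
65 → hit
80 → hit
30 → hit
80 → hit
51 → fault, evict 95, frames (73 80 65 30 51)
65 → hit
80 → hit
30 → hit
Hits: 14 of 20 references → 14/20 = 0.7000.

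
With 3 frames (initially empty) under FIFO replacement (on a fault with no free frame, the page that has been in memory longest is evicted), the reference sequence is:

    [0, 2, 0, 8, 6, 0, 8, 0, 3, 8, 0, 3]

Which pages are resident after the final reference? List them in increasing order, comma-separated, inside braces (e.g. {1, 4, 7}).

{0, 3, 8}

0 -> miss, frames {0}
2 -> miss, frames {0,2}
0 -> hit
8 -> miss, frames {0,2,8}
6 -> miss, evict 0, frames {2,8,6}
0 -> miss, evict 2, frames {8,6,0}
8 -> hit
0 -> hit
3 -> miss, evict 8, frames {6,0,3}
8 -> miss, evict 6, frames {0,3,8}
0 -> hit
3 -> hit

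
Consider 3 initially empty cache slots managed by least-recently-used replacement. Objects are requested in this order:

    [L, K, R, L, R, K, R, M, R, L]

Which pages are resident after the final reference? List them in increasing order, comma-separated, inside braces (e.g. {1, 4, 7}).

{L, M, R}

L: miss, frames (L)
K: miss, frames (L K)
R: miss, frames (L K R)
L: hit
R: hit
K: hit
R: hit
M: miss, evict L, frames (K R M)
R: hit
L: miss, evict K, frames (M R L)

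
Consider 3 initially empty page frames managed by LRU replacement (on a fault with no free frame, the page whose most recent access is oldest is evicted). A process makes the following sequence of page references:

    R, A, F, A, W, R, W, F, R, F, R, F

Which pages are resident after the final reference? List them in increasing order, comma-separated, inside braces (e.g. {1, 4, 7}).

{F, R, W}

R -> miss, frames (R)
A -> miss, frames (R A)
F -> miss, frames (R A F)
A -> hit
W -> miss, evict R, frames (F A W)
R -> miss, evict F, frames (A W R)
W -> hit
F -> miss, evict A, frames (R W F)
R -> hit
F -> hit
R -> hit
F -> hit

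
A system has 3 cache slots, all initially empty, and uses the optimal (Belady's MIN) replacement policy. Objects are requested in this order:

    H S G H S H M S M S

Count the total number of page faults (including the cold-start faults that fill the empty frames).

4

H → fault, frames {H}
S → fault, frames {H,S}
G → fault, frames {H,S,G}
H → hit
S → hit
H → hit
M → fault, evict G, frames {H,S,M}
S → hit
M → hit
S → hit
Page faults: 4.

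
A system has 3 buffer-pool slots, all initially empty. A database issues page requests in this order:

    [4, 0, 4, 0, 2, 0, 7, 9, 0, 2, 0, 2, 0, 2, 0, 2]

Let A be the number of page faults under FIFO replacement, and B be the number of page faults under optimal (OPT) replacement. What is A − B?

Under FIFO: F F . . F . F F F F . . . . . . → 7 faults.
Under OPT: F F . . F . F F . . . . . . . . → 5 faults.
A − B = 7 − 5 = 2.

2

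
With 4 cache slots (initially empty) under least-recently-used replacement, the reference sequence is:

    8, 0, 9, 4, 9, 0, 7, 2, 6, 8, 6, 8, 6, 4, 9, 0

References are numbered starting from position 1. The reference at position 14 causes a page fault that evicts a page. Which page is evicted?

7

pos 1: 8: miss, frames (8)
pos 2: 0: miss, frames (8 0)
pos 3: 9: miss, frames (8 0 9)
pos 4: 4: miss, frames (8 0 9 4)
pos 5: 9: hit
pos 6: 0: hit
pos 7: 7: miss, evict 8, frames (4 9 0 7)
pos 8: 2: miss, evict 4, frames (9 0 7 2)
pos 9: 6: miss, evict 9, frames (0 7 2 6)
pos 10: 8: miss, evict 0, frames (7 2 6 8)
pos 11: 6: hit
pos 12: 8: hit
pos 13: 6: hit
pos 14: 4: miss, evict 7, frames (2 8 6 4)
At position 14, page 7 is evicted.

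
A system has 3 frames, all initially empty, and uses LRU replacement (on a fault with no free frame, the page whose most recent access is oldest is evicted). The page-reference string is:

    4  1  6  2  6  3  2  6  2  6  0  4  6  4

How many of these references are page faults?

7

4 -> fault, frames [4]
1 -> fault, frames [4, 1]
6 -> fault, frames [4, 1, 6]
2 -> fault, evict 4, frames [1, 6, 2]
6 -> hit
3 -> fault, evict 1, frames [2, 6, 3]
2 -> hit
6 -> hit
2 -> hit
6 -> hit
0 -> fault, evict 3, frames [2, 6, 0]
4 -> fault, evict 2, frames [6, 0, 4]
6 -> hit
4 -> hit
Page faults: 7.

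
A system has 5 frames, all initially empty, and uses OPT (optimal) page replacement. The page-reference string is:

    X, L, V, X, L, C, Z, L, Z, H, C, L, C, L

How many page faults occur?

X → miss, frames [X]
L → miss, frames [X, L]
V → miss, frames [X, L, V]
X → hit
L → hit
C → miss, frames [X, L, V, C]
Z → miss, frames [X, L, V, C, Z]
L → hit
Z → hit
H → miss, evict Z, frames [X, L, V, C, H]
C → hit
L → hit
C → hit
L → hit
Page faults: 6.

6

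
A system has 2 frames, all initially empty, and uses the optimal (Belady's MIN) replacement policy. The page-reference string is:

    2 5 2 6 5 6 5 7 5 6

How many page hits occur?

5

2 -> miss, frames {2}
5 -> miss, frames {2,5}
2 -> hit
6 -> miss, evict 2, frames {5,6}
5 -> hit
6 -> hit
5 -> hit
7 -> miss, evict 6, frames {5,7}
5 -> hit
6 -> miss, evict 7, frames {5,6}
Hits: 5.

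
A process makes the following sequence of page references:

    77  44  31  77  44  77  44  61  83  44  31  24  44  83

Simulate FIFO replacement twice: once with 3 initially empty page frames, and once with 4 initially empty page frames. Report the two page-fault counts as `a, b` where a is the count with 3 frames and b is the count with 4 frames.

9, 7

3 frames: F F F . . . . F F F F F . F → 9 faults.
4 frames: F F F . . . . F F . . F F . → 7 faults.
7 < 9: adding a frame reduced faults, as is typical.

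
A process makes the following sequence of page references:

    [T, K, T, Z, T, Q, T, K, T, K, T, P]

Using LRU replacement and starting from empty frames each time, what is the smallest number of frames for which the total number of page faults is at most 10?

f=1: 12 faults
f=2: 6 faults
f=3: 6 faults
f=4: 5 faults
f=5: 5 faults
Smallest f with faults ≤ 10 is 2.

2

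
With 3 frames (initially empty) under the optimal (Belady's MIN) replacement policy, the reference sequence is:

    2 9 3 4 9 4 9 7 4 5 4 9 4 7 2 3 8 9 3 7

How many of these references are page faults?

11

2 → miss, frames {2}
9 → miss, frames {2,9}
3 → miss, frames {2,9,3}
4 → miss, evict 3, frames {2,9,4}
9 → hit
4 → hit
9 → hit
7 → miss, evict 2, frames {9,4,7}
4 → hit
5 → miss, evict 7, frames {9,4,5}
4 → hit
9 → hit
4 → hit
7 → miss, evict 5, frames {9,4,7}
2 → miss, evict 4, frames {9,7,2}
3 → miss, evict 2, frames {9,7,3}
8 → miss, evict 7, frames {9,3,8}
9 → hit
3 → hit
7 → miss, evict 8, frames {9,3,7}
Page faults: 11.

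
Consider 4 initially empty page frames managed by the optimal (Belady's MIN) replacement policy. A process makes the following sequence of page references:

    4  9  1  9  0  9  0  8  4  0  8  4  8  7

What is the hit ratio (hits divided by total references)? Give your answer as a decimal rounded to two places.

4 → fault, frames {4}
9 → fault, frames {4,9}
1 → fault, frames {4,9,1}
9 → hit
0 → fault, frames {4,9,1,0}
9 → hit
0 → hit
8 → fault, evict 1, frames {4,9,0,8}
4 → hit
0 → hit
8 → hit
4 → hit
8 → hit
7 → fault, evict 8, frames {4,9,0,7}
Hits: 8 of 14 references → 8/14 = 0.5714.

0.57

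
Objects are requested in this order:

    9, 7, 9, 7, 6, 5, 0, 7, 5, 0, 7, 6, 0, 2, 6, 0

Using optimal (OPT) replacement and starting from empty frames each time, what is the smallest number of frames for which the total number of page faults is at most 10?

f=1: 16 faults
f=2: 10 faults
f=3: 7 faults
f=4: 6 faults
f=5: 6 faults
f=6: 6 faults
Smallest f with faults ≤ 10 is 2.

2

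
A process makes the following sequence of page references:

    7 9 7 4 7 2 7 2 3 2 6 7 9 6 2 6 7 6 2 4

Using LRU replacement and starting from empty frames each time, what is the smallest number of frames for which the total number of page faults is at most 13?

2

f=1: 20 faults
f=2: 13 faults
f=3: 11 faults
f=4: 8 faults
f=5: 8 faults
f=6: 6 faults
Smallest f with faults ≤ 13 is 2.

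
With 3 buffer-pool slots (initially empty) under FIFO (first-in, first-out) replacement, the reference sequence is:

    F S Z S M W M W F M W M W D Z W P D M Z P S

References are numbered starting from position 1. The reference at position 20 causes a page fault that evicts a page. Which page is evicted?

pos 1: F: miss, frames [F]
pos 2: S: miss, frames [F, S]
pos 3: Z: miss, frames [F, S, Z]
pos 4: S: hit
pos 5: M: miss, evict F, frames [S, Z, M]
pos 6: W: miss, evict S, frames [Z, M, W]
pos 7: M: hit
pos 8: W: hit
pos 9: F: miss, evict Z, frames [M, W, F]
pos 10: M: hit
pos 11: W: hit
pos 12: M: hit
pos 13: W: hit
pos 14: D: miss, evict M, frames [W, F, D]
pos 15: Z: miss, evict W, frames [F, D, Z]
pos 16: W: miss, evict F, frames [D, Z, W]
pos 17: P: miss, evict D, frames [Z, W, P]
pos 18: D: miss, evict Z, frames [W, P, D]
pos 19: M: miss, evict W, frames [P, D, M]
pos 20: Z: miss, evict P, frames [D, M, Z]
At position 20, page P is evicted.

P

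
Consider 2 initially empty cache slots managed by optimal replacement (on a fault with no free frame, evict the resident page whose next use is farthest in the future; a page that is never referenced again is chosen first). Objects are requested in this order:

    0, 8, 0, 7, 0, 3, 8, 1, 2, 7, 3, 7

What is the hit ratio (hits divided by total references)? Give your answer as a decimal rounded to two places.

0.33

0 -> fault, frames (0)
8 -> fault, frames (0 8)
0 -> hit
7 -> fault, evict 8, frames (0 7)
0 -> hit
3 -> fault, evict 0, frames (7 3)
8 -> fault, evict 3, frames (7 8)
1 -> fault, evict 8, frames (7 1)
2 -> fault, evict 1, frames (7 2)
7 -> hit
3 -> fault, evict 2, frames (7 3)
7 -> hit
Hits: 4 of 12 references → 4/12 = 0.3333.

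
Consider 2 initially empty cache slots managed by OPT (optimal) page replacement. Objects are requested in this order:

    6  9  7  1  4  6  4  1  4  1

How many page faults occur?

6: fault, frames [6]
9: fault, frames [6, 9]
7: fault, evict 9, frames [6, 7]
1: fault, evict 7, frames [6, 1]
4: fault, evict 1, frames [6, 4]
6: hit
4: hit
1: fault, evict 6, frames [4, 1]
4: hit
1: hit
Page faults: 6.

6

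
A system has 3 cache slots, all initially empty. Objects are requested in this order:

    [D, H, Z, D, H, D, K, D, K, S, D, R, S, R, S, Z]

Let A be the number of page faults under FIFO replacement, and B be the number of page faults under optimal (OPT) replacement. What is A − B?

2

Under FIFO: F F F . . . F F . F . F . . . F → 8 faults.
Under OPT: F F F . . . F . . F . F . . . . → 6 faults.
A − B = 8 − 6 = 2.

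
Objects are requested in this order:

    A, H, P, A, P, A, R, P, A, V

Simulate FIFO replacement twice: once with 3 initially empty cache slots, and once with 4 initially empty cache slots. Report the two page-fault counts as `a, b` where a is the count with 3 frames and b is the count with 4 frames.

3 frames: F F F . . . F . F F → 6 faults.
4 frames: F F F . . . F . . F → 5 faults.
5 < 6: adding a frame reduced faults, as is typical.

6, 5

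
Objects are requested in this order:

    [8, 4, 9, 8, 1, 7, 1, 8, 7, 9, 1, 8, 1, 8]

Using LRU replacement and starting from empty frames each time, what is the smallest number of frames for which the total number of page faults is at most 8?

3

f=1: 14 faults
f=2: 11 faults
f=3: 8 faults
f=4: 5 faults
f=5: 5 faults
Smallest f with faults ≤ 8 is 3.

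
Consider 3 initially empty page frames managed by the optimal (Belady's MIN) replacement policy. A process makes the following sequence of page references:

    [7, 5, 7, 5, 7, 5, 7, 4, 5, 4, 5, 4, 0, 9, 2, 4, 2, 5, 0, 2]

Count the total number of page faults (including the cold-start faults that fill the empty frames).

7 → fault, frames [7]
5 → fault, frames [7, 5]
7 → hit
5 → hit
7 → hit
5 → hit
7 → hit
4 → fault, frames [7, 5, 4]
5 → hit
4 → hit
5 → hit
4 → hit
0 → fault, evict 7, frames [5, 4, 0]
9 → fault, evict 0, frames [5, 4, 9]
2 → fault, evict 9, frames [5, 4, 2]
4 → hit
2 → hit
5 → hit
0 → fault, evict 4, frames [5, 2, 0]
2 → hit
Page faults: 7.

7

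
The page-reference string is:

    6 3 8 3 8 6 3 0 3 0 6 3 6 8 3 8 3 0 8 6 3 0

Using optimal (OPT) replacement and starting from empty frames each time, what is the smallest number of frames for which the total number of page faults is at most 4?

f=1: 22 faults
f=2: 10 faults
f=3: 6 faults
f=4: 4 faults
Smallest f with faults ≤ 4 is 4.

4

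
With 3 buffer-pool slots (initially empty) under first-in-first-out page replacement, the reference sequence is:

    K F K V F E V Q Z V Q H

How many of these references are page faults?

8

K -> miss, frames [K]
F -> miss, frames [K, F]
K -> hit
V -> miss, frames [K, F, V]
F -> hit
E -> miss, evict K, frames [F, V, E]
V -> hit
Q -> miss, evict F, frames [V, E, Q]
Z -> miss, evict V, frames [E, Q, Z]
V -> miss, evict E, frames [Q, Z, V]
Q -> hit
H -> miss, evict Q, frames [Z, V, H]
Page faults: 8.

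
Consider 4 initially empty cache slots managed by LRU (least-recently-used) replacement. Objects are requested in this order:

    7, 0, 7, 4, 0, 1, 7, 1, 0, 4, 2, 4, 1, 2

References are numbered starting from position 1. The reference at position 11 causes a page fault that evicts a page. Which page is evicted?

7

pos 1: 7: fault, frames (7)
pos 2: 0: fault, frames (7 0)
pos 3: 7: hit
pos 4: 4: fault, frames (0 7 4)
pos 5: 0: hit
pos 6: 1: fault, frames (7 4 0 1)
pos 7: 7: hit
pos 8: 1: hit
pos 9: 0: hit
pos 10: 4: hit
pos 11: 2: fault, evict 7, frames (1 0 4 2)
At position 11, page 7 is evicted.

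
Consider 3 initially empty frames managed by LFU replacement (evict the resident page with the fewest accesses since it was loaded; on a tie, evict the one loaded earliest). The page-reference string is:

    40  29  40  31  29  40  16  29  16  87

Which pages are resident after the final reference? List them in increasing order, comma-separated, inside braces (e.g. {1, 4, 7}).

40 → fault, frames {40}
29 → fault, frames {40,29}
40 → hit
31 → fault, frames {40,29,31}
29 → hit
40 → hit
16 → fault, evict 31, frames {40,29,16}
29 → hit
16 → hit
87 → fault, evict 16, frames {40,29,87}

{29, 40, 87}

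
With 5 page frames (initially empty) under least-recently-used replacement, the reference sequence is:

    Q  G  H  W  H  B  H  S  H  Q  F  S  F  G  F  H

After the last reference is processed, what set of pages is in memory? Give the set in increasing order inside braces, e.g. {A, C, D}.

Q → fault, frames [Q]
G → fault, frames [Q, G]
H → fault, frames [Q, G, H]
W → fault, frames [Q, G, H, W]
H → hit
B → fault, frames [Q, G, W, H, B]
H → hit
S → fault, evict Q, frames [G, W, B, H, S]
H → hit
Q → fault, evict G, frames [W, B, S, H, Q]
F → fault, evict W, frames [B, S, H, Q, F]
S → hit
F → hit
G → fault, evict B, frames [H, Q, S, F, G]
F → hit
H → hit

{F, G, H, Q, S}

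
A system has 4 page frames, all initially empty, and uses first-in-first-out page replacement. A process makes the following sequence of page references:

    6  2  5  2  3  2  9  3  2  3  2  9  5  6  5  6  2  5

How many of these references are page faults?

6 -> fault, frames {6}
2 -> fault, frames {6,2}
5 -> fault, frames {6,2,5}
2 -> hit
3 -> fault, frames {6,2,5,3}
2 -> hit
9 -> fault, evict 6, frames {2,5,3,9}
3 -> hit
2 -> hit
3 -> hit
2 -> hit
9 -> hit
5 -> hit
6 -> fault, evict 2, frames {5,3,9,6}
5 -> hit
6 -> hit
2 -> fault, evict 5, frames {3,9,6,2}
5 -> fault, evict 3, frames {9,6,2,5}
Page faults: 8.

8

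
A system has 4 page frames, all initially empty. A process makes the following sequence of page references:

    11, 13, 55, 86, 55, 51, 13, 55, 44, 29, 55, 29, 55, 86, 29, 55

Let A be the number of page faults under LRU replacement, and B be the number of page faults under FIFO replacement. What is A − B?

-1

Under LRU: F F F F . F . . F F . . . F . . → 8 faults.
Under FIFO: F F F F . F . . F F F . . F . . → 9 faults.
A − B = 8 − 9 = -1.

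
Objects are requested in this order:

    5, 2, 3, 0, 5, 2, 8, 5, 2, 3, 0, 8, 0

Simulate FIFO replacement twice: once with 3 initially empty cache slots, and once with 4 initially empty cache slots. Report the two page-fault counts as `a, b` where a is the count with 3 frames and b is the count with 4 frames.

9, 10

3 frames: F F F F F F F . . F F . . → 9 faults.
4 frames: F F F F . . F F F F F F . → 10 faults.
10 > 9: adding a frame increased faults — Belady's anomaly.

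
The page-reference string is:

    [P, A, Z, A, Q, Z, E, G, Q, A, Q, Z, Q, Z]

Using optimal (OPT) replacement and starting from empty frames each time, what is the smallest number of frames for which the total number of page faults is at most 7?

3

f=1: 14 faults
f=2: 8 faults
f=3: 7 faults
f=4: 6 faults
f=5: 6 faults
f=6: 6 faults
Smallest f with faults ≤ 7 is 3.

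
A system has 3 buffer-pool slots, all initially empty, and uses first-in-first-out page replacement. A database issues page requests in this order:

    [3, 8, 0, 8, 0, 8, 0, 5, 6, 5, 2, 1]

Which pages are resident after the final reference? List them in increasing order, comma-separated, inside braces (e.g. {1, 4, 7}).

{1, 2, 6}

3 → fault, frames {3}
8 → fault, frames {3,8}
0 → fault, frames {3,8,0}
8 → hit
0 → hit
8 → hit
0 → hit
5 → fault, evict 3, frames {8,0,5}
6 → fault, evict 8, frames {0,5,6}
5 → hit
2 → fault, evict 0, frames {5,6,2}
1 → fault, evict 5, frames {6,2,1}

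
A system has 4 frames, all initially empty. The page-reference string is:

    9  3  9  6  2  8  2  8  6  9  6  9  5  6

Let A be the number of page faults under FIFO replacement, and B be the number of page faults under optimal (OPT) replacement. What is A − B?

Under FIFO: F F . F F F . . . F . . F F → 8 faults.
Under OPT: F F . F F F . . . . . . F . → 6 faults.
A − B = 8 − 6 = 2.

2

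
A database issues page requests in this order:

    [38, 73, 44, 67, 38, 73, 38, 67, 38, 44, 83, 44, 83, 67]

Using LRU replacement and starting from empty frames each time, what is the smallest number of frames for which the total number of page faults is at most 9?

3

f=1: 14 faults
f=2: 10 faults
f=3: 9 faults
f=4: 5 faults
f=5: 5 faults
Smallest f with faults ≤ 9 is 3.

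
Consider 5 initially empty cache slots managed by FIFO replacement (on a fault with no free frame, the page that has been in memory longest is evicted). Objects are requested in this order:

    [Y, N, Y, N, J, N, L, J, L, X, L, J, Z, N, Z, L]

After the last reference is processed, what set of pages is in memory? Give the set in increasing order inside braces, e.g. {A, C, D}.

Y → miss, frames (Y)
N → miss, frames (Y N)
Y → hit
N → hit
J → miss, frames (Y N J)
N → hit
L → miss, frames (Y N J L)
J → hit
L → hit
X → miss, frames (Y N J L X)
L → hit
J → hit
Z → miss, evict Y, frames (N J L X Z)
N → hit
Z → hit
L → hit

{J, L, N, X, Z}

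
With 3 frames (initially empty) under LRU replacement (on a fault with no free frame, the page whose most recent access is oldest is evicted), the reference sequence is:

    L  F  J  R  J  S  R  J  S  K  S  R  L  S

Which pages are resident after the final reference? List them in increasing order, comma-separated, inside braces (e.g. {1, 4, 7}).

L: fault, frames {L}
F: fault, frames {L,F}
J: fault, frames {L,F,J}
R: fault, evict L, frames {F,J,R}
J: hit
S: fault, evict F, frames {R,J,S}
R: hit
J: hit
S: hit
K: fault, evict R, frames {J,S,K}
S: hit
R: fault, evict J, frames {K,S,R}
L: fault, evict K, frames {S,R,L}
S: hit

{L, R, S}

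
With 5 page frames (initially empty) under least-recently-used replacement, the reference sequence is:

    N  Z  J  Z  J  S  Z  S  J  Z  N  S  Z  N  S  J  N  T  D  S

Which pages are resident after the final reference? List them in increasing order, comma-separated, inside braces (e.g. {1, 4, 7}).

{D, J, N, S, T}

N -> fault, frames {N}
Z -> fault, frames {N,Z}
J -> fault, frames {N,Z,J}
Z -> hit
J -> hit
S -> fault, frames {N,Z,J,S}
Z -> hit
S -> hit
J -> hit
Z -> hit
N -> hit
S -> hit
Z -> hit
N -> hit
S -> hit
J -> hit
N -> hit
T -> fault, frames {Z,S,J,N,T}
D -> fault, evict Z, frames {S,J,N,T,D}
S -> hit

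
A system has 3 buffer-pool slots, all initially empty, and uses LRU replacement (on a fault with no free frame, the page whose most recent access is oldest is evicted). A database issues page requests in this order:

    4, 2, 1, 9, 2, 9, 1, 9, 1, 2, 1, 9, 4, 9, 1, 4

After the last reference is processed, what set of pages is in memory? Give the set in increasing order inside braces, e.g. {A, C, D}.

{1, 4, 9}

4 → fault, frames (4)
2 → fault, frames (4 2)
1 → fault, frames (4 2 1)
9 → fault, evict 4, frames (2 1 9)
2 → hit
9 → hit
1 → hit
9 → hit
1 → hit
2 → hit
1 → hit
9 → hit
4 → fault, evict 2, frames (1 9 4)
9 → hit
1 → hit
4 → hit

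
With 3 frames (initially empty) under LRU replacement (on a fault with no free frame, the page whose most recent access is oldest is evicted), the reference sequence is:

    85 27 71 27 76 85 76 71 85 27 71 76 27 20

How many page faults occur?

85 -> miss, frames (85)
27 -> miss, frames (85 27)
71 -> miss, frames (85 27 71)
27 -> hit
76 -> miss, evict 85, frames (71 27 76)
85 -> miss, evict 71, frames (27 76 85)
76 -> hit
71 -> miss, evict 27, frames (85 76 71)
85 -> hit
27 -> miss, evict 76, frames (71 85 27)
71 -> hit
76 -> miss, evict 85, frames (27 71 76)
27 -> hit
20 -> miss, evict 71, frames (76 27 20)
Page faults: 9.

9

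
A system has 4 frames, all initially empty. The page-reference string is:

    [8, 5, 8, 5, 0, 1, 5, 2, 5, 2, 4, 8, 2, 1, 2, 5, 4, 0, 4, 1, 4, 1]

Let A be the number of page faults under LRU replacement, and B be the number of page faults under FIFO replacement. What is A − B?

1

Under LRU: F F . . F F . F . . F F . F . F F F . F . . → 12 faults.
Under FIFO: F F . . F F . F . . F F . . . F . F . F F . → 11 faults.
A − B = 12 − 11 = 1.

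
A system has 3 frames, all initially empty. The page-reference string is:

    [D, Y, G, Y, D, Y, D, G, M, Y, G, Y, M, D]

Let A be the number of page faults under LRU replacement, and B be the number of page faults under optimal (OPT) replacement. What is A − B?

1

Under LRU: F F F . . . . . F F . . . F → 6 faults.
Under OPT: F F F . . . . . F . . . . F → 5 faults.
A − B = 6 − 5 = 1.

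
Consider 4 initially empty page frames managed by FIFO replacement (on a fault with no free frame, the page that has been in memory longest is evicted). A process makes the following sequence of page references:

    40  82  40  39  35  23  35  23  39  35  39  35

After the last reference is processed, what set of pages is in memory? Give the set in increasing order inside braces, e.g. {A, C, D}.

40 -> fault, frames [40]
82 -> fault, frames [40, 82]
40 -> hit
39 -> fault, frames [40, 82, 39]
35 -> fault, frames [40, 82, 39, 35]
23 -> fault, evict 40, frames [82, 39, 35, 23]
35 -> hit
23 -> hit
39 -> hit
35 -> hit
39 -> hit
35 -> hit

{23, 35, 39, 82}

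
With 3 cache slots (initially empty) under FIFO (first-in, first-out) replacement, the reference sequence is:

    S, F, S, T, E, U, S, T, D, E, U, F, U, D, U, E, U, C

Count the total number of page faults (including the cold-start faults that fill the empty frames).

15

S -> fault, frames [S]
F -> fault, frames [S, F]
S -> hit
T -> fault, frames [S, F, T]
E -> fault, evict S, frames [F, T, E]
U -> fault, evict F, frames [T, E, U]
S -> fault, evict T, frames [E, U, S]
T -> fault, evict E, frames [U, S, T]
D -> fault, evict U, frames [S, T, D]
E -> fault, evict S, frames [T, D, E]
U -> fault, evict T, frames [D, E, U]
F -> fault, evict D, frames [E, U, F]
U -> hit
D -> fault, evict E, frames [U, F, D]
U -> hit
E -> fault, evict U, frames [F, D, E]
U -> fault, evict F, frames [D, E, U]
C -> fault, evict D, frames [E, U, C]
Page faults: 15.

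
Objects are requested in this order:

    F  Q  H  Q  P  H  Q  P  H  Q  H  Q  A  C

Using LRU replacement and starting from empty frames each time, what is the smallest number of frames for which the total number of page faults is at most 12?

f=1: 14 faults
f=2: 11 faults
f=3: 6 faults
f=4: 6 faults
f=5: 6 faults
f=6: 6 faults
Smallest f with faults ≤ 12 is 2.

2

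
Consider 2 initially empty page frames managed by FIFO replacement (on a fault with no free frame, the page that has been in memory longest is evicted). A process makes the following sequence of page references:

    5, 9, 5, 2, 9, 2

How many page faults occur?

3

5 -> miss, frames [5]
9 -> miss, frames [5, 9]
5 -> hit
2 -> miss, evict 5, frames [9, 2]
9 -> hit
2 -> hit
Page faults: 3.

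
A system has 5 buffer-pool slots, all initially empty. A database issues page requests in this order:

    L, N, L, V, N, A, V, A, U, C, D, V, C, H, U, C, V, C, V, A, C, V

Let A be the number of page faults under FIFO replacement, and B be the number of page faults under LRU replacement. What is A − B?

Under FIFO: F F . F . F . . F F F . . F . . F . . F . . → 10 faults.
Under LRU: F F . F . F . . F F F . . F . . . . . F . . → 9 faults.
A − B = 10 − 9 = 1.

1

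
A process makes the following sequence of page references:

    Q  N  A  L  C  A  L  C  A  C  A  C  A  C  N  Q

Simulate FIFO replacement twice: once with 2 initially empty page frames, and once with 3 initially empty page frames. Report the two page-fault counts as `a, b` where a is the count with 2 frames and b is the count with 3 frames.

2 frames: F F F F F F F F F . . . . . F F → 11 faults.
3 frames: F F F F F . . . . . . . . . F F → 7 faults.
7 < 11: adding a frame reduced faults, as is typical.

11, 7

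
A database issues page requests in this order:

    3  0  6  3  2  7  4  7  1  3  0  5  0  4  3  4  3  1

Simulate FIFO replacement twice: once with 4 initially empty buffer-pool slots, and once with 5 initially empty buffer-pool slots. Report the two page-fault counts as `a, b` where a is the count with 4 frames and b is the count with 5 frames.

4 frames: F F F . F F F . F F F F . F . . . F → 12 faults.
5 frames: F F F . F F F . F F F F . . . . . . → 10 faults.
10 < 12: adding a frame reduced faults, as is typical.

12, 10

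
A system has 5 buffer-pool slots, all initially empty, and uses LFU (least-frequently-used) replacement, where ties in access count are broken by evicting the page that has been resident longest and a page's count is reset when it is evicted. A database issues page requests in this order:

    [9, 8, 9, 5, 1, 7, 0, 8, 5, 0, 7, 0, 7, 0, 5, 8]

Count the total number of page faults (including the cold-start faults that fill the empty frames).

9: fault, frames (9)
8: fault, frames (9 8)
9: hit
5: fault, frames (9 8 5)
1: fault, frames (9 8 5 1)
7: fault, frames (9 8 5 1 7)
0: fault, evict 8, frames (9 5 1 7 0)
8: fault, evict 5, frames (9 1 7 0 8)
5: fault, evict 1, frames (9 7 0 8 5)
0: hit
7: hit
0: hit
7: hit
0: hit
5: hit
8: hit
Page faults: 8.

8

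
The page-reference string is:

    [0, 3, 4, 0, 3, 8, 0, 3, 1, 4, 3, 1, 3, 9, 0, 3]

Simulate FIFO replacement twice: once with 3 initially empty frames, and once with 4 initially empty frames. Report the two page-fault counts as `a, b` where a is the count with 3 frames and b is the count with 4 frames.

3 frames: F F F . . F F F F F . . . F F F → 11 faults.
4 frames: F F F . . F . . F . . . . F F F → 8 faults.
8 < 11: adding a frame reduced faults, as is typical.

11, 8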